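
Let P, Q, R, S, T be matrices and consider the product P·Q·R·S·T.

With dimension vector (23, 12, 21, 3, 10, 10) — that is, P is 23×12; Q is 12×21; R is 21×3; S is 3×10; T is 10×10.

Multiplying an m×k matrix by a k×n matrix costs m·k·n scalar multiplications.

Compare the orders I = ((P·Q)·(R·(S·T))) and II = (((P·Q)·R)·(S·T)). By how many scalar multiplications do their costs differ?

3321

Order I = ((P·Q)·(R·(S·T))): (P·Q): 23×12 by 12×21 → 23×21, cost 23·12·21 = 5796; (S·T): 3×10 by 10×10 → 3×10, cost 3·10·10 = 300; (R·(S·T)): 21×3 by 3×10 → 21×10, cost 21·3·10 = 630; cumulative 930; ((P·Q)·(R·(S·T))): 23×21 by 21×10 → 23×10, cost 23·21·10 = 4830; cumulative 11556. Total 11556.
Order II = (((P·Q)·R)·(S·T)): (P·Q): 23×12 by 12×21 → 23×21, cost 23·12·21 = 5796; ((P·Q)·R): 23×21 by 21×3 → 23×3, cost 23·21·3 = 1449; cumulative 7245; (S·T): 3×10 by 10×10 → 3×10, cost 3·10·10 = 300; (((P·Q)·R)·(S·T)): 23×3 by 3×10 → 23×10, cost 23·3·10 = 690; cumulative 8235. Total 8235.
Difference: |11556 − 8235| = 3321.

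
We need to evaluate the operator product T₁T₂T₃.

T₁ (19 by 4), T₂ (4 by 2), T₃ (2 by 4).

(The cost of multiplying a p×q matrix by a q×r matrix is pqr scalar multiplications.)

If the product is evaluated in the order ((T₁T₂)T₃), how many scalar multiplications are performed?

(T₁T₂): 19×4 by 4×2 → 19×2, cost 19·4·2 = 152
((T₁T₂)T₃): 19×2 by 2×4 → 19×4, cost 19·2·4 = 152; cumulative 304
Total: 304 scalar multiplications.

304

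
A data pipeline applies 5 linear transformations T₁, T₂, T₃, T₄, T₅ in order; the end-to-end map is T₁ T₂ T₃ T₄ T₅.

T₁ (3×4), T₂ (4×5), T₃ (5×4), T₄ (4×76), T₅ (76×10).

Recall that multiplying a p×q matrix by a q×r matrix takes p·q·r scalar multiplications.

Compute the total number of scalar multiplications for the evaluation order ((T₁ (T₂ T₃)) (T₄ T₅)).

3288

(T₂ T₃): 4×5 by 5×4 → 4×4, cost 4·5·4 = 80
(T₁ (T₂ T₃)): 3×4 by 4×4 → 3×4, cost 3·4·4 = 48; cumulative 128
(T₄ T₅): 4×76 by 76×10 → 4×10, cost 4·76·10 = 3040
((T₁ (T₂ T₃)) (T₄ T₅)): 3×4 by 4×10 → 3×10, cost 3·4·10 = 120; cumulative 3288
Total: 3288 scalar multiplications.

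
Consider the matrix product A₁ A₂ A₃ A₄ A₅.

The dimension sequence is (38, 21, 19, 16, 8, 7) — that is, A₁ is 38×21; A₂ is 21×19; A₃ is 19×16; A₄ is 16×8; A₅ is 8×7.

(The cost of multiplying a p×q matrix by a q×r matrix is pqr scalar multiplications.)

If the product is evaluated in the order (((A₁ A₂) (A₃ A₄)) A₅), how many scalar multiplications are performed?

(A₁ A₂): 38×21 by 21×19 → 38×19, cost 38·21·19 = 15162
(A₃ A₄): 19×16 by 16×8 → 19×8, cost 19·16·8 = 2432
((A₁ A₂) (A₃ A₄)): 38×19 by 19×8 → 38×8, cost 38·19·8 = 5776; cumulative 23370
(((A₁ A₂) (A₃ A₄)) A₅): 38×8 by 8×7 → 38×7, cost 38·8·7 = 2128; cumulative 25498
Total: 25498 scalar multiplications.

25498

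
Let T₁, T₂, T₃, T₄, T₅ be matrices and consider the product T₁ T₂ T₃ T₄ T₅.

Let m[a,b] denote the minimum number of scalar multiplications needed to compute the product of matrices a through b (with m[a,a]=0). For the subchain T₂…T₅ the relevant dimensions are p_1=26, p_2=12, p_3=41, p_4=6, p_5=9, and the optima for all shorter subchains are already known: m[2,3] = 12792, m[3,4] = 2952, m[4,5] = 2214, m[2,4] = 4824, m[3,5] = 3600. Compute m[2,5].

6228

m[2,5] = min over k∈[2,4] of m[2,k]+m[k+1,5]+p_{1}·p_k·p_{5}.
k=2: 0 + 3600 + 26·12·9 = 6408; k=3: 12792 + 2214 + 26·41·9 = 24600; k=4: 4824 + 0 + 26·6·9 = 6228.
Minimum: 6228 at k=4.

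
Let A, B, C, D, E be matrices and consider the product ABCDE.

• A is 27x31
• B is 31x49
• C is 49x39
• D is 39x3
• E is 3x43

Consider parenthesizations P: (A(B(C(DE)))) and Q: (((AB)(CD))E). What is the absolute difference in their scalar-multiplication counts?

134314

Order P = (A(B(C(DE)))): (DE): 39×3 by 3×43 → 39×43, cost 39·3·43 = 5031; (C(DE)): 49×39 by 39×43 → 49×43, cost 49·39·43 = 82173; cumulative 87204; (B(C(DE))): 31×49 by 49×43 → 31×43, cost 31·49·43 = 65317; cumulative 152521; (A(B(C(DE)))): 27×31 by 31×43 → 27×43, cost 27·31·43 = 35991; cumulative 188512. Total 188512.
Order Q = (((AB)(CD))E): (AB): 27×31 by 31×49 → 27×49, cost 27·31·49 = 41013; (CD): 49×39 by 39×3 → 49×3, cost 49·39·3 = 5733; ((AB)(CD)): 27×49 by 49×3 → 27×3, cost 27·49·3 = 3969; cumulative 50715; (((AB)(CD))E): 27×3 by 3×43 → 27×43, cost 27·3·43 = 3483; cumulative 54198. Total 54198.
Difference: |188512 − 54198| = 134314.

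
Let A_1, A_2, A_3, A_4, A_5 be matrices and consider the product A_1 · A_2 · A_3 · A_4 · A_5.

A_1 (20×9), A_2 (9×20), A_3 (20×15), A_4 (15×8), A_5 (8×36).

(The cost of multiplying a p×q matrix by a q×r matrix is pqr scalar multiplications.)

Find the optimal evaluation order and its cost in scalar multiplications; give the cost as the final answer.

Adjacent pairs: A_1A_2 = 20·9·20 = 3600; A_2A_3 = 9·20·15 = 2700; A_3A_4 = 20·15·8 = 2400; A_4A_5 = 15·8·36 = 4320.
Length 3: A_1..A_3: k=1: 0+2700+20·9·15=5400; k=2: 3600+0+20·20·15=9600 → min 5400 | A_2..A_4: k=2: 0+2400+9·20·8=3840; k=3: 2700+0+9·15·8=3780 → min 3780 | A_3..A_5: k=3: 0+4320+20·15·36=15120; k=4: 2400+0+20·8·36=8160 → min 8160.
Length 4: A_1..A_4: k=1: 0+3780+20·9·8=5220; k=2: 3600+2400+20·20·8=9200; k=3: 5400+0+20·15·8=7800 → min 5220 | A_2..A_5: k=2: 0+8160+9·20·36=14640; k=3: 2700+4320+9·15·36=11880; k=4: 3780+0+9·8·36=6372 → min 6372.
Length 5: A_1..A_5: k=1: 0+6372+20·9·36=12852; k=2: 3600+8160+20·20·36=26160; k=3: 5400+4320+20·15·36=20520; k=4: 5220+0+20·8·36=10980 → min 10980.
Optimal parenthesization: ((A_1 · ((A_2 · A_3) · A_4)) · A_5) with cost 10980.

10980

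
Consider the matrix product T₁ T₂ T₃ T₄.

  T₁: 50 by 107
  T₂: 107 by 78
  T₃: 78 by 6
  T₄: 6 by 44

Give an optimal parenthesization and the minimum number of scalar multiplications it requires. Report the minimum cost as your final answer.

Adjacent pairs: T₁T₂ = 50·107·78 = 417300; T₂T₃ = 107·78·6 = 50076; T₃T₄ = 78·6·44 = 20592.
Length 3: T₁..T₃: k=1: 0+50076+50·107·6=82176; k=2: 417300+0+50·78·6=440700 → min 82176 | T₂..T₄: k=2: 0+20592+107·78·44=387816; k=3: 50076+0+107·6·44=78324 → min 78324.
Length 4: T₁..T₄: k=1: 0+78324+50·107·44=313724; k=2: 417300+20592+50·78·44=609492; k=3: 82176+0+50·6·44=95376 → min 95376.
Optimal parenthesization: ((T₁ (T₂ T₃)) T₄) with cost 95376.

95376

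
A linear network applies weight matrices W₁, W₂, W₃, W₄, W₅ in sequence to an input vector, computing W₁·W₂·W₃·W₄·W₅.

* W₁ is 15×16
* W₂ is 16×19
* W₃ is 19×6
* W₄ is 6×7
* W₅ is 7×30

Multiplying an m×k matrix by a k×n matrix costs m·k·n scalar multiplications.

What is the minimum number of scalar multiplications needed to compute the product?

7044

Adjacent pairs: W₁W₂ = 15·16·19 = 4560; W₂W₃ = 16·19·6 = 1824; W₃W₄ = 19·6·7 = 798; W₄W₅ = 6·7·30 = 1260.
Length 3: W₁..W₃: k=1: 0+1824+15·16·6=3264; k=2: 4560+0+15·19·6=6270 → min 3264 | W₂..W₄: k=2: 0+798+16·19·7=2926; k=3: 1824+0+16·6·7=2496 → min 2496 | W₃..W₅: k=3: 0+1260+19·6·30=4680; k=4: 798+0+19·7·30=4788 → min 4680.
Length 4: W₁..W₄: k=1: 0+2496+15·16·7=4176; k=2: 4560+798+15·19·7=7353; k=3: 3264+0+15·6·7=3894 → min 3894 | W₂..W₅: k=2: 0+4680+16·19·30=13800; k=3: 1824+1260+16·6·30=5964; k=4: 2496+0+16·7·30=5856 → min 5856.
Length 5: W₁..W₅: k=1: 0+5856+15·16·30=13056; k=2: 4560+4680+15·19·30=17790; k=3: 3264+1260+15·6·30=7224; k=4: 3894+0+15·7·30=7044 → min 7044.
Optimal order: (((W₁·(W₂·W₃))·W₄)·W₅) with cost 7044.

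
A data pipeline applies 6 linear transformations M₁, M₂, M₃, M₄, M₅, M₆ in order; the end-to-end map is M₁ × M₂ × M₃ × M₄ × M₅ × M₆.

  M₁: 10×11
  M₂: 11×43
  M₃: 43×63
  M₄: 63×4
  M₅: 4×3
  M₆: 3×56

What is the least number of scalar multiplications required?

12312

Adjacent pairs: M₁M₂ = 10·11·43 = 4730; M₂M₃ = 11·43·63 = 29799; M₃M₄ = 43·63·4 = 10836; M₄M₅ = 63·4·3 = 756; M₅M₆ = 4·3·56 = 672.
Length 3: M₁..M₃: k=1: 0+29799+10·11·63=36729; k=2: 4730+0+10·43·63=31820 → min 31820 | M₂..M₄: k=2: 0+10836+11·43·4=12728; k=3: 29799+0+11·63·4=32571 → min 12728 | M₃..M₅: k=3: 0+756+43·63·3=8883; k=4: 10836+0+43·4·3=11352 → min 8883 | M₄..M₆: k=4: 0+672+63·4·56=14784; k=5: 756+0+63·3·56=11340 → min 11340.
Length 4: M₁..M₄: k=1: 0+12728+10·11·4=13168; k=2: 4730+10836+10·43·4=17286; k=3: 31820+0+10·63·4=34340 → min 13168 | M₂..M₅: k=2: 0+8883+11·43·3=10302; k=3: 29799+756+11·63·3=32634; k=4: 12728+0+11·4·3=12860 → min 10302 | M₃..M₆: k=3: 0+11340+43·63·56=163044; k=4: 10836+672+43·4·56=21140; k=5: 8883+0+43·3·56=16107 → min 16107.
Length 5: M₁..M₅: k=1: 0+10302+10·11·3=10632; k=2: 4730+8883+10·43·3=14903; k=3: 31820+756+10·63·3=34466; k=4: 13168+0+10·4·3=13288 → min 10632 | M₂..M₆: k=2: 0+16107+11·43·56=42595; k=3: 29799+11340+11·63·56=79947; k=4: 12728+672+11·4·56=15864; k=5: 10302+0+11·3·56=12150 → min 12150.
Length 6: M₁..M₆: k=1: 0+12150+10·11·56=18310; k=2: 4730+16107+10·43·56=44917; k=3: 31820+11340+10·63·56=78440; k=4: 13168+672+10·4·56=16080; k=5: 10632+0+10·3·56=12312 → min 12312.
Optimal order: ((M₁ × (M₂ × (M₃ × (M₄ × M₅)))) × M₆) with cost 12312.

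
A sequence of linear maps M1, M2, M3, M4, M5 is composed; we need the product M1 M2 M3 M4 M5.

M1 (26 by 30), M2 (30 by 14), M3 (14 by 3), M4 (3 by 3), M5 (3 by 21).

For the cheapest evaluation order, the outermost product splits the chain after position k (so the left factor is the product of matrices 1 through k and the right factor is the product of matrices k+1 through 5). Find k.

Adjacent pairs: M1M2 = 26·30·14 = 10920; M2M3 = 30·14·3 = 1260; M3M4 = 14·3·3 = 126; M4M5 = 3·3·21 = 189.
Length 3: M1..M3: k=1: 0+1260+26·30·3=3600; k=2: 10920+0+26·14·3=12012 → min 3600 | M2..M4: k=2: 0+126+30·14·3=1386; k=3: 1260+0+30·3·3=1530 → min 1386 | M3..M5: k=3: 0+189+14·3·21=1071; k=4: 126+0+14·3·21=1008 → min 1008.
Length 4: M1..M4: k=1: 0+1386+26·30·3=3726; k=2: 10920+126+26·14·3=12138; k=3: 3600+0+26·3·3=3834 → min 3726 | M2..M5: k=2: 0+1008+30·14·21=9828; k=3: 1260+189+30·3·21=3339; k=4: 1386+0+30·3·21=3276 → min 3276.
Top-level splits: k=1: (M1..M1)·(M2..M5) → 0+3276+26·30·21 = 19656; k=2: (M1..M2)·(M3..M5) → 10920+1008+26·14·21 = 19572; k=3: (M1..M3)·(M4..M5) → 3600+189+26·3·21 = 5427; k=4: (M1..M4)·(M5..M5) → 3726+0+26·3·21 = 5364.
Best split is after M4, i.e. k = 4.

4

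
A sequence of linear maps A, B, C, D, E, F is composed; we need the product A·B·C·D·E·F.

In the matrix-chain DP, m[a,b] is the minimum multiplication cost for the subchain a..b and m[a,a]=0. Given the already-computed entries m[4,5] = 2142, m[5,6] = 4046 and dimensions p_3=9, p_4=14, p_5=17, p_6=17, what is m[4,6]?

4743

m[4,6] = min over k∈[4,5] of m[4,k]+m[k+1,6]+p_{3}·p_k·p_{6}.
k=4: 0 + 4046 + 9·14·17 = 6188; k=5: 2142 + 0 + 9·17·17 = 4743.
Minimum: 4743 at k=5.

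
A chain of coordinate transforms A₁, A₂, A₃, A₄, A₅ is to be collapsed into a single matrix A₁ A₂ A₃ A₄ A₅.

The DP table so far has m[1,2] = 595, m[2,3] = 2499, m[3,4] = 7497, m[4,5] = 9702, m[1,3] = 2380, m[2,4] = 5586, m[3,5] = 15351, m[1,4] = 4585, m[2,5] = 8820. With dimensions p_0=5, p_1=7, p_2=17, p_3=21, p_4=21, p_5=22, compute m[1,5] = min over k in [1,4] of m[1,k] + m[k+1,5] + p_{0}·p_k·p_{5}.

6895

m[1,5] = min over k∈[1,4] of m[1,k]+m[k+1,5]+p_{0}·p_k·p_{5}.
k=1: 0 + 8820 + 5·7·22 = 9590; k=2: 595 + 15351 + 5·17·22 = 17816; k=3: 2380 + 9702 + 5·21·22 = 14392; k=4: 4585 + 0 + 5·21·22 = 6895.
Minimum: 6895 at k=4.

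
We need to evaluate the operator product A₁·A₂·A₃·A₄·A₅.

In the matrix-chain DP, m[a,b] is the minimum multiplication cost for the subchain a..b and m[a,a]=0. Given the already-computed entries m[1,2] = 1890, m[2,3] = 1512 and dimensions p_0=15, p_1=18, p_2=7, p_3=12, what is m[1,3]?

m[1,3] = min over k∈[1,2] of m[1,k]+m[k+1,3]+p_{0}·p_k·p_{3}.
k=1: 0 + 1512 + 15·18·12 = 4752; k=2: 1890 + 0 + 15·7·12 = 3150.
Minimum: 3150 at k=2.

3150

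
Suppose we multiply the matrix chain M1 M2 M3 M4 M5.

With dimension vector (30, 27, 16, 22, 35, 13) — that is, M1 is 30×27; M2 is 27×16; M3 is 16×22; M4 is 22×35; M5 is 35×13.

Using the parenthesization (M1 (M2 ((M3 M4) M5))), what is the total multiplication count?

35746

(M3 M4): 16×22 by 22×35 → 16×35, cost 16·22·35 = 12320
((M3 M4) M5): 16×35 by 35×13 → 16×13, cost 16·35·13 = 7280; cumulative 19600
(M2 ((M3 M4) M5)): 27×16 by 16×13 → 27×13, cost 27·16·13 = 5616; cumulative 25216
(M1 (M2 ((M3 M4) M5))): 30×27 by 27×13 → 30×13, cost 30·27·13 = 10530; cumulative 35746
Total: 35746 scalar multiplications.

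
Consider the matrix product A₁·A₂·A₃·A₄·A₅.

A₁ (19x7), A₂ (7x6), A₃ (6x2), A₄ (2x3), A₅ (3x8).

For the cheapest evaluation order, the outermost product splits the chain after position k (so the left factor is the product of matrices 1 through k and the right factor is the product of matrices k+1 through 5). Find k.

3

Adjacent pairs: A₁A₂ = 19·7·6 = 798; A₂A₃ = 7·6·2 = 84; A₃A₄ = 6·2·3 = 36; A₄A₅ = 2·3·8 = 48.
Length 3: A₁..A₃: k=1: 0+84+19·7·2=350; k=2: 798+0+19·6·2=1026 → min 350 | A₂..A₄: k=2: 0+36+7·6·3=162; k=3: 84+0+7·2·3=126 → min 126 | A₃..A₅: k=3: 0+48+6·2·8=144; k=4: 36+0+6·3·8=180 → min 144.
Length 4: A₁..A₄: k=1: 0+126+19·7·3=525; k=2: 798+36+19·6·3=1176; k=3: 350+0+19·2·3=464 → min 464 | A₂..A₅: k=2: 0+144+7·6·8=480; k=3: 84+48+7·2·8=244; k=4: 126+0+7·3·8=294 → min 244.
Top-level splits: k=1: (A₁..A₁)·(A₂..A₅) → 0+244+19·7·8 = 1308; k=2: (A₁..A₂)·(A₃..A₅) → 798+144+19·6·8 = 1854; k=3: (A₁..A₃)·(A₄..A₅) → 350+48+19·2·8 = 702; k=4: (A₁..A₄)·(A₅..A₅) → 464+0+19·3·8 = 920.
Best split is after A₃, i.e. k = 3.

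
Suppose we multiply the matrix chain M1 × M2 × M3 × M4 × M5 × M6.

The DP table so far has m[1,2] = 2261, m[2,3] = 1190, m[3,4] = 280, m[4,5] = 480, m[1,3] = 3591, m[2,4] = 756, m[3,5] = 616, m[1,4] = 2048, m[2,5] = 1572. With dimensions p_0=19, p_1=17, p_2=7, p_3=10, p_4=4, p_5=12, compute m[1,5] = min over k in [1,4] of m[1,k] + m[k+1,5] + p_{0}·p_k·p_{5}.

m[1,5] = min over k∈[1,4] of m[1,k]+m[k+1,5]+p_{0}·p_k·p_{5}.
k=1: 0 + 1572 + 19·17·12 = 5448; k=2: 2261 + 616 + 19·7·12 = 4473; k=3: 3591 + 480 + 19·10·12 = 6351; k=4: 2048 + 0 + 19·4·12 = 2960.
Minimum: 2960 at k=4.

2960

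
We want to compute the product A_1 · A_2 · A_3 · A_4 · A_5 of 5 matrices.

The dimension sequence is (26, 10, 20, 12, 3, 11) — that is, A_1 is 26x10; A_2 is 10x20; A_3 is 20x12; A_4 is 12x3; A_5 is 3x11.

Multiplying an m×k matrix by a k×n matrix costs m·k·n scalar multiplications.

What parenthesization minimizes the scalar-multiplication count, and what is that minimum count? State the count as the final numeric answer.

Adjacent pairs: A_1A_2 = 26·10·20 = 5200; A_2A_3 = 10·20·12 = 2400; A_3A_4 = 20·12·3 = 720; A_4A_5 = 12·3·11 = 396.
Length 3: A_1..A_3: k=1: 0+2400+26·10·12=5520; k=2: 5200+0+26·20·12=11440 → min 5520 | A_2..A_4: k=2: 0+720+10·20·3=1320; k=3: 2400+0+10·12·3=2760 → min 1320 | A_3..A_5: k=3: 0+396+20·12·11=3036; k=4: 720+0+20·3·11=1380 → min 1380.
Length 4: A_1..A_4: k=1: 0+1320+26·10·3=2100; k=2: 5200+720+26·20·3=7480; k=3: 5520+0+26·12·3=6456 → min 2100 | A_2..A_5: k=2: 0+1380+10·20·11=3580; k=3: 2400+396+10·12·11=4116; k=4: 1320+0+10·3·11=1650 → min 1650.
Length 5: A_1..A_5: k=1: 0+1650+26·10·11=4510; k=2: 5200+1380+26·20·11=12300; k=3: 5520+396+26·12·11=9348; k=4: 2100+0+26·3·11=2958 → min 2958.
Optimal parenthesization: ((A_1 · (A_2 · (A_3 · A_4))) · A_5) with cost 2958.

2958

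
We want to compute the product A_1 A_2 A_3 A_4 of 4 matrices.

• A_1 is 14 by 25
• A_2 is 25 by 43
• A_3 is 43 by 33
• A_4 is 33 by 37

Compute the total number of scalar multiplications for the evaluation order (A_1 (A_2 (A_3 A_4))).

(A_3 A_4): 43×33 by 33×37 → 43×37, cost 43·33·37 = 52503
(A_2 (A_3 A_4)): 25×43 by 43×37 → 25×37, cost 25·43·37 = 39775; cumulative 92278
(A_1 (A_2 (A_3 A_4))): 14×25 by 25×37 → 14×37, cost 14·25·37 = 12950; cumulative 105228
Total: 105228 scalar multiplications.

105228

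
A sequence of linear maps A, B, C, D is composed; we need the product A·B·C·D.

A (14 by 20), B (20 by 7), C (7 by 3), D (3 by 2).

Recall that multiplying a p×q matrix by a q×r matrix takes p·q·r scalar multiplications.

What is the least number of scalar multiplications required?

882

Adjacent pairs: AB = 14·20·7 = 1960; BC = 20·7·3 = 420; CD = 7·3·2 = 42.
Length 3: A..C: k=1: 0+420+14·20·3=1260; k=2: 1960+0+14·7·3=2254 → min 1260 | B..D: k=2: 0+42+20·7·2=322; k=3: 420+0+20·3·2=540 → min 322.
Length 4: A..D: k=1: 0+322+14·20·2=882; k=2: 1960+42+14·7·2=2198; k=3: 1260+0+14·3·2=1344 → min 882.
Optimal order: (A·(B·(C·D))) with cost 882.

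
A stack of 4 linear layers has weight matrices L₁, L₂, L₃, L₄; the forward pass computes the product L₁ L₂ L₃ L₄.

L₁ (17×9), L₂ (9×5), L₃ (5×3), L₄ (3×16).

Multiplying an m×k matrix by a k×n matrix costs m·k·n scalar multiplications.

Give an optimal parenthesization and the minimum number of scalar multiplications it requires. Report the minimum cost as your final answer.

Adjacent pairs: L₁L₂ = 17·9·5 = 765; L₂L₃ = 9·5·3 = 135; L₃L₄ = 5·3·16 = 240.
Length 3: L₁..L₃: k=1: 0+135+17·9·3=594; k=2: 765+0+17·5·3=1020 → min 594 | L₂..L₄: k=2: 0+240+9·5·16=960; k=3: 135+0+9·3·16=567 → min 567.
Length 4: L₁..L₄: k=1: 0+567+17·9·16=3015; k=2: 765+240+17·5·16=2365; k=3: 594+0+17·3·16=1410 → min 1410.
Optimal parenthesization: ((L₁ (L₂ L₃)) L₄) with cost 1410.

1410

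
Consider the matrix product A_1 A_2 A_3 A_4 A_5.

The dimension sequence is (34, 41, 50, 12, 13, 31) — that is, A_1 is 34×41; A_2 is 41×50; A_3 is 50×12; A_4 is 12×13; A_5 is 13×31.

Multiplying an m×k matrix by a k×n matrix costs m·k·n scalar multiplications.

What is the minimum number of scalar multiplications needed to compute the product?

58812

Adjacent pairs: A_1A_2 = 34·41·50 = 69700; A_2A_3 = 41·50·12 = 24600; A_3A_4 = 50·12·13 = 7800; A_4A_5 = 12·13·31 = 4836.
Length 3: A_1..A_3: k=1: 0+24600+34·41·12=41328; k=2: 69700+0+34·50·12=90100 → min 41328 | A_2..A_4: k=2: 0+7800+41·50·13=34450; k=3: 24600+0+41·12·13=30996 → min 30996 | A_3..A_5: k=3: 0+4836+50·12·31=23436; k=4: 7800+0+50·13·31=27950 → min 23436.
Length 4: A_1..A_4: k=1: 0+30996+34·41·13=49118; k=2: 69700+7800+34·50·13=99600; k=3: 41328+0+34·12·13=46632 → min 46632 | A_2..A_5: k=2: 0+23436+41·50·31=86986; k=3: 24600+4836+41·12·31=44688; k=4: 30996+0+41·13·31=47519 → min 44688.
Length 5: A_1..A_5: k=1: 0+44688+34·41·31=87902; k=2: 69700+23436+34·50·31=145836; k=3: 41328+4836+34·12·31=58812; k=4: 46632+0+34·13·31=60334 → min 58812.
Optimal order: ((A_1 (A_2 A_3)) (A_4 A_5)) with cost 58812.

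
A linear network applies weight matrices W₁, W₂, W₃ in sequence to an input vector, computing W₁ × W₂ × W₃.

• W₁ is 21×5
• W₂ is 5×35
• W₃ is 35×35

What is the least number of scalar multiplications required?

9800

Order (W₁ × (W₂ × W₃)): (W₂ × W₃): 5×35 by 35×35 → 5×35, cost 5·35·35 = 6125; (W₁ × (W₂ × W₃)): 21×5 by 5×35 → 21×35, cost 21·5·35 = 3675; cumulative 9800. Total 9800.
Order ((W₁ × W₂) × W₃): (W₁ × W₂): 21×5 by 5×35 → 21×35, cost 21·5·35 = 3675; ((W₁ × W₂) × W₃): 21×35 by 35×35 → 21×35, cost 21·35·35 = 25725; cumulative 29400. Total 29400.
Minimum: 9800.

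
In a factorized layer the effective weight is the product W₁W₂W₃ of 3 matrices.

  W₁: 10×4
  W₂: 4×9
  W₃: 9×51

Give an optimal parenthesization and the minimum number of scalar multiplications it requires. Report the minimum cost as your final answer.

3876

(W₁(W₂W₃)): cost 3876.
((W₁W₂)W₃): cost 4950.
Optimal: (W₁(W₂W₃)) with cost 3876.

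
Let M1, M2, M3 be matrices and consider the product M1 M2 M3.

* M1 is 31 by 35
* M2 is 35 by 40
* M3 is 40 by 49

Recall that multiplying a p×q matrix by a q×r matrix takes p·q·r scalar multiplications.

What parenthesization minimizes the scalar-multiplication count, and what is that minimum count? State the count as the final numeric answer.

104160

(M1 (M2 M3)): cost 121765.
((M1 M2) M3): cost 104160.
Optimal: ((M1 M2) M3) with cost 104160.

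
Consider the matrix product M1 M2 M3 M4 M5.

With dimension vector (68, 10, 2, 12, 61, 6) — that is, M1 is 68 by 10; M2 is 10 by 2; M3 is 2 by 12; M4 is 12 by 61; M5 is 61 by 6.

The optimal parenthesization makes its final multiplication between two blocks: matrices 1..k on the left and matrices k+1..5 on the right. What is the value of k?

2

Adjacent pairs: M1M2 = 68·10·2 = 1360; M2M3 = 10·2·12 = 240; M3M4 = 2·12·61 = 1464; M4M5 = 12·61·6 = 4392.
Length 3: M1..M3: k=1: 0+240+68·10·12=8400; k=2: 1360+0+68·2·12=2992 → min 2992 | M2..M4: k=2: 0+1464+10·2·61=2684; k=3: 240+0+10·12·61=7560 → min 2684 | M3..M5: k=3: 0+4392+2·12·6=4536; k=4: 1464+0+2·61·6=2196 → min 2196.
Length 4: M1..M4: k=1: 0+2684+68·10·61=44164; k=2: 1360+1464+68·2·61=11120; k=3: 2992+0+68·12·61=52768 → min 11120 | M2..M5: k=2: 0+2196+10·2·6=2316; k=3: 240+4392+10·12·6=5352; k=4: 2684+0+10·61·6=6344 → min 2316.
Top-level splits: k=1: (M1..M1)·(M2..M5) → 0+2316+68·10·6 = 6396; k=2: (M1..M2)·(M3..M5) → 1360+2196+68·2·6 = 4372; k=3: (M1..M3)·(M4..M5) → 2992+4392+68·12·6 = 12280; k=4: (M1..M4)·(M5..M5) → 11120+0+68·61·6 = 36008.
Best split is after M2, i.e. k = 2.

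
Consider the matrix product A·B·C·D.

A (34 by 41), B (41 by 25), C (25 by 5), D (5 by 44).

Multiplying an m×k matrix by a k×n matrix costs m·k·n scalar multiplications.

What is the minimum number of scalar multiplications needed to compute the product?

19575

Adjacent pairs: AB = 34·41·25 = 34850; BC = 41·25·5 = 5125; CD = 25·5·44 = 5500.
Length 3: A..C: k=1: 0+5125+34·41·5=12095; k=2: 34850+0+34·25·5=39100 → min 12095 | B..D: k=2: 0+5500+41·25·44=50600; k=3: 5125+0+41·5·44=14145 → min 14145.
Length 4: A..D: k=1: 0+14145+34·41·44=75481; k=2: 34850+5500+34·25·44=77750; k=3: 12095+0+34·5·44=19575 → min 19575.
Optimal order: ((A·(B·C))·D) with cost 19575.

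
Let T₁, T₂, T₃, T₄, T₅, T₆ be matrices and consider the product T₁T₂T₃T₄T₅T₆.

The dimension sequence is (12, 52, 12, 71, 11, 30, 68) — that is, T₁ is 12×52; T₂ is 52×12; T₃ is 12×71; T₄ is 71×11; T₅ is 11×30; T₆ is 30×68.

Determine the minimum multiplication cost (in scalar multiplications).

46884

Adjacent pairs: T₁T₂ = 12·52·12 = 7488; T₂T₃ = 52·12·71 = 44304; T₃T₄ = 12·71·11 = 9372; T₄T₅ = 71·11·30 = 23430; T₅T₆ = 11·30·68 = 22440.
Length 3: T₁..T₃: k=1: 0+44304+12·52·71=88608; k=2: 7488+0+12·12·71=17712 → min 17712 | T₂..T₄: k=2: 0+9372+52·12·11=16236; k=3: 44304+0+52·71·11=84916 → min 16236 | T₃..T₅: k=3: 0+23430+12·71·30=48990; k=4: 9372+0+12·11·30=13332 → min 13332 | T₄..T₆: k=4: 0+22440+71·11·68=75548; k=5: 23430+0+71·30·68=168270 → min 75548.
Length 4: T₁..T₄: k=1: 0+16236+12·52·11=23100; k=2: 7488+9372+12·12·11=18444; k=3: 17712+0+12·71·11=27084 → min 18444 | T₂..T₅: k=2: 0+13332+52·12·30=32052; k=3: 44304+23430+52·71·30=178494; k=4: 16236+0+52·11·30=33396 → min 32052 | T₃..T₆: k=3: 0+75548+12·71·68=133484; k=4: 9372+22440+12·11·68=40788; k=5: 13332+0+12·30·68=37812 → min 37812.
Length 5: T₁..T₅: k=1: 0+32052+12·52·30=50772; k=2: 7488+13332+12·12·30=25140; k=3: 17712+23430+12·71·30=66702; k=4: 18444+0+12·11·30=22404 → min 22404 | T₂..T₆: k=2: 0+37812+52·12·68=80244; k=3: 44304+75548+52·71·68=370908; k=4: 16236+22440+52·11·68=77572; k=5: 32052+0+52·30·68=138132 → min 77572.
Length 6: T₁..T₆: k=1: 0+77572+12·52·68=120004; k=2: 7488+37812+12·12·68=55092; k=3: 17712+75548+12·71·68=151196; k=4: 18444+22440+12·11·68=49860; k=5: 22404+0+12·30·68=46884 → min 46884.
Optimal order: ((((T₁T₂)(T₃T₄))T₅)T₆) with cost 46884.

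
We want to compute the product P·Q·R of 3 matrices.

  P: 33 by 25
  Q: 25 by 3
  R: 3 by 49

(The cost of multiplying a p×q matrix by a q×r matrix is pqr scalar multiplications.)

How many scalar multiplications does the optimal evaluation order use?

Order (P·(Q·R)): (Q·R): 25×3 by 3×49 → 25×49, cost 25·3·49 = 3675; (P·(Q·R)): 33×25 by 25×49 → 33×49, cost 33·25·49 = 40425; cumulative 44100. Total 44100.
Order ((P·Q)·R): (P·Q): 33×25 by 25×3 → 33×3, cost 33·25·3 = 2475; ((P·Q)·R): 33×3 by 3×49 → 33×49, cost 33·3·49 = 4851; cumulative 7326. Total 7326.
Minimum: 7326.

7326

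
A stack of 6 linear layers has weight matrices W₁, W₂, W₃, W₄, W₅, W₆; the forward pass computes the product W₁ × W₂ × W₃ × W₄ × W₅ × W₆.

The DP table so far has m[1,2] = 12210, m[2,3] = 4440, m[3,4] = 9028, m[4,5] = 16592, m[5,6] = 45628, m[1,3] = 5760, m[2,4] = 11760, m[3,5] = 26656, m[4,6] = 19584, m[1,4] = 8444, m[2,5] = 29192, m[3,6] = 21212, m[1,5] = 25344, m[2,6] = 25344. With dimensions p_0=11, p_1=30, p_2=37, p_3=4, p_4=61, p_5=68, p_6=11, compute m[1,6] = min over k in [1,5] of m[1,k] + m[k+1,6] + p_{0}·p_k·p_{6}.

25828

m[1,6] = min over k∈[1,5] of m[1,k]+m[k+1,6]+p_{0}·p_k·p_{6}.
k=1: 0 + 25344 + 11·30·11 = 28974; k=2: 12210 + 21212 + 11·37·11 = 37899; k=3: 5760 + 19584 + 11·4·11 = 25828; k=4: 8444 + 45628 + 11·61·11 = 61453; k=5: 25344 + 0 + 11·68·11 = 33572.
Minimum: 25828 at k=3.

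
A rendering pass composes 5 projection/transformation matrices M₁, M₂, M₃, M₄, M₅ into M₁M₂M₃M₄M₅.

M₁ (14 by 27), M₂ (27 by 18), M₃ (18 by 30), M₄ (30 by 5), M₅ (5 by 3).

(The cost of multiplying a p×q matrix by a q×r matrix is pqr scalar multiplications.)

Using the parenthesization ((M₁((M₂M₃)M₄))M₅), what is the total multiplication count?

(M₂M₃): 27×18 by 18×30 → 27×30, cost 27·18·30 = 14580
((M₂M₃)M₄): 27×30 by 30×5 → 27×5, cost 27·30·5 = 4050; cumulative 18630
(M₁((M₂M₃)M₄)): 14×27 by 27×5 → 14×5, cost 14·27·5 = 1890; cumulative 20520
((M₁((M₂M₃)M₄))M₅): 14×5 by 5×3 → 14×3, cost 14·5·3 = 210; cumulative 20730
Total: 20730 scalar multiplications.

20730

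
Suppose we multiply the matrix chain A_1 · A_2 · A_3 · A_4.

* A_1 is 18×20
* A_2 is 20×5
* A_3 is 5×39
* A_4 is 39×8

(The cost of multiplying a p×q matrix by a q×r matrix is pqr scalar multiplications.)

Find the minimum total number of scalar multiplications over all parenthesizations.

Adjacent pairs: A_1A_2 = 18·20·5 = 1800; A_2A_3 = 20·5·39 = 3900; A_3A_4 = 5·39·8 = 1560.
Length 3: A_1..A_3: k=1: 0+3900+18·20·39=17940; k=2: 1800+0+18·5·39=5310 → min 5310 | A_2..A_4: k=2: 0+1560+20·5·8=2360; k=3: 3900+0+20·39·8=10140 → min 2360.
Length 4: A_1..A_4: k=1: 0+2360+18·20·8=5240; k=2: 1800+1560+18·5·8=4080; k=3: 5310+0+18·39·8=10926 → min 4080.
Optimal order: ((A_1 · A_2) · (A_3 · A_4)) with cost 4080.

4080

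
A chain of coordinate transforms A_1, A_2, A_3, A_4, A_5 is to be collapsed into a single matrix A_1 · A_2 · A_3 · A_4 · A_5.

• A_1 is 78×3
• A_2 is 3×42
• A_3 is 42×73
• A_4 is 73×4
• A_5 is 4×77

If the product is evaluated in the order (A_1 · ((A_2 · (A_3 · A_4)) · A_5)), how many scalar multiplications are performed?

(A_3 · A_4): 42×73 by 73×4 → 42×4, cost 42·73·4 = 12264
(A_2 · (A_3 · A_4)): 3×42 by 42×4 → 3×4, cost 3·42·4 = 504; cumulative 12768
((A_2 · (A_3 · A_4)) · A_5): 3×4 by 4×77 → 3×77, cost 3·4·77 = 924; cumulative 13692
(A_1 · ((A_2 · (A_3 · A_4)) · A_5)): 78×3 by 3×77 → 78×77, cost 78·3·77 = 18018; cumulative 31710
Total: 31710 scalar multiplications.

31710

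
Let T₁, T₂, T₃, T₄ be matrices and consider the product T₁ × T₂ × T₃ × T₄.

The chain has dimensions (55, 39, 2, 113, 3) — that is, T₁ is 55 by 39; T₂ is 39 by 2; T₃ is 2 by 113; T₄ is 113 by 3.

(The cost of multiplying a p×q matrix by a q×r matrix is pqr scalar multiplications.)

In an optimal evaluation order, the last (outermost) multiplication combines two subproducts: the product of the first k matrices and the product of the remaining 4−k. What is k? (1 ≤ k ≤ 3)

Adjacent pairs: T₁T₂ = 55·39·2 = 4290; T₂T₃ = 39·2·113 = 8814; T₃T₄ = 2·113·3 = 678.
Length 3: T₁..T₃: k=1: 0+8814+55·39·113=251199; k=2: 4290+0+55·2·113=16720 → min 16720 | T₂..T₄: k=2: 0+678+39·2·3=912; k=3: 8814+0+39·113·3=22035 → min 912.
Top-level splits: k=1: (T₁..T₁)·(T₂..T₄) → 0+912+55·39·3 = 7347; k=2: (T₁..T₂)·(T₃..T₄) → 4290+678+55·2·3 = 5298; k=3: (T₁..T₃)·(T₄..T₄) → 16720+0+55·113·3 = 35365.
Best split is after T₂, i.e. k = 2.

2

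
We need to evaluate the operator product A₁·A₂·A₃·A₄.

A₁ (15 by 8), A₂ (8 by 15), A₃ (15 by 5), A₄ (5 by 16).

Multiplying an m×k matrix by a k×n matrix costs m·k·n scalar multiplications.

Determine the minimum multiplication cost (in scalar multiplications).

2400

Adjacent pairs: A₁A₂ = 15·8·15 = 1800; A₂A₃ = 8·15·5 = 600; A₃A₄ = 15·5·16 = 1200.
Length 3: A₁..A₃: k=1: 0+600+15·8·5=1200; k=2: 1800+0+15·15·5=2925 → min 1200 | A₂..A₄: k=2: 0+1200+8·15·16=3120; k=3: 600+0+8·5·16=1240 → min 1240.
Length 4: A₁..A₄: k=1: 0+1240+15·8·16=3160; k=2: 1800+1200+15·15·16=6600; k=3: 1200+0+15·5·16=2400 → min 2400.
Optimal order: ((A₁·(A₂·A₃))·A₄) with cost 2400.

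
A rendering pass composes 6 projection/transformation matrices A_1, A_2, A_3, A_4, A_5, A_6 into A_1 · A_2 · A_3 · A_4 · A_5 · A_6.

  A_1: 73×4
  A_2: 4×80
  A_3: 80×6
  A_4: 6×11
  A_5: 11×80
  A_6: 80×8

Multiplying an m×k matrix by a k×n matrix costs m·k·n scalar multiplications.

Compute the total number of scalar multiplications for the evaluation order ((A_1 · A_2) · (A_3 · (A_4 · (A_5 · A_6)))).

81488

(A_1 · A_2): 73×4 by 4×80 → 73×80, cost 73·4·80 = 23360
(A_5 · A_6): 11×80 by 80×8 → 11×8, cost 11·80·8 = 7040
(A_4 · (A_5 · A_6)): 6×11 by 11×8 → 6×8, cost 6·11·8 = 528; cumulative 7568
(A_3 · (A_4 · (A_5 · A_6))): 80×6 by 6×8 → 80×8, cost 80·6·8 = 3840; cumulative 11408
((A_1 · A_2) · (A_3 · (A_4 · (A_5 · A_6)))): 73×80 by 80×8 → 73×8, cost 73·80·8 = 46720; cumulative 81488
Total: 81488 scalar multiplications.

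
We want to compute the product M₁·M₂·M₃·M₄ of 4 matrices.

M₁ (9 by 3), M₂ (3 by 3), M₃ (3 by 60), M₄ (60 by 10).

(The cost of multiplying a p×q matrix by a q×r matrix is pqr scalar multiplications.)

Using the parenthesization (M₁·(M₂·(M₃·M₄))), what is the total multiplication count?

(M₃·M₄): 3×60 by 60×10 → 3×10, cost 3·60·10 = 1800
(M₂·(M₃·M₄)): 3×3 by 3×10 → 3×10, cost 3·3·10 = 90; cumulative 1890
(M₁·(M₂·(M₃·M₄))): 9×3 by 3×10 → 9×10, cost 9·3·10 = 270; cumulative 2160
Total: 2160 scalar multiplications.

2160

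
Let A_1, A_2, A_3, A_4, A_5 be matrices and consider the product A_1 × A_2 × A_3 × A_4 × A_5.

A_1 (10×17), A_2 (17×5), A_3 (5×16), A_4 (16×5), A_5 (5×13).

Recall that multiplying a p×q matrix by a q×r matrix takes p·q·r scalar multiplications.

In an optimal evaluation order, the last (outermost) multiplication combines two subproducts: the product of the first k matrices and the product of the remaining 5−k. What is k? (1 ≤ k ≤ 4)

Adjacent pairs: A_1A_2 = 10·17·5 = 850; A_2A_3 = 17·5·16 = 1360; A_3A_4 = 5·16·5 = 400; A_4A_5 = 16·5·13 = 1040.
Length 3: A_1..A_3: k=1: 0+1360+10·17·16=4080; k=2: 850+0+10·5·16=1650 → min 1650 | A_2..A_4: k=2: 0+400+17·5·5=825; k=3: 1360+0+17·16·5=2720 → min 825 | A_3..A_5: k=3: 0+1040+5·16·13=2080; k=4: 400+0+5·5·13=725 → min 725.
Length 4: A_1..A_4: k=1: 0+825+10·17·5=1675; k=2: 850+400+10·5·5=1500; k=3: 1650+0+10·16·5=2450 → min 1500 | A_2..A_5: k=2: 0+725+17·5·13=1830; k=3: 1360+1040+17·16·13=5936; k=4: 825+0+17·5·13=1930 → min 1830.
Top-level splits: k=1: (A_1..A_1)·(A_2..A_5) → 0+1830+10·17·13 = 4040; k=2: (A_1..A_2)·(A_3..A_5) → 850+725+10·5·13 = 2225; k=3: (A_1..A_3)·(A_4..A_5) → 1650+1040+10·16·13 = 4770; k=4: (A_1..A_4)·(A_5..A_5) → 1500+0+10·5·13 = 2150.
Best split is after A_4, i.e. k = 4.

4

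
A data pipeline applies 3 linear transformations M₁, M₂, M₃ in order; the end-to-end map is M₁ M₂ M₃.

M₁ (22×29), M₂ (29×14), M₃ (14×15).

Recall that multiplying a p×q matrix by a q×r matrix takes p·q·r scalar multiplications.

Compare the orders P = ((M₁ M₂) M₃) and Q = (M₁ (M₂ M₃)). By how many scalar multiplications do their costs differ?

Order P = ((M₁ M₂) M₃): (M₁ M₂): 22×29 by 29×14 → 22×14, cost 22·29·14 = 8932; ((M₁ M₂) M₃): 22×14 by 14×15 → 22×15, cost 22·14·15 = 4620; cumulative 13552. Total 13552.
Order Q = (M₁ (M₂ M₃)): (M₂ M₃): 29×14 by 14×15 → 29×15, cost 29·14·15 = 6090; (M₁ (M₂ M₃)): 22×29 by 29×15 → 22×15, cost 22·29·15 = 9570; cumulative 15660. Total 15660.
Difference: |13552 − 15660| = 2108.

2108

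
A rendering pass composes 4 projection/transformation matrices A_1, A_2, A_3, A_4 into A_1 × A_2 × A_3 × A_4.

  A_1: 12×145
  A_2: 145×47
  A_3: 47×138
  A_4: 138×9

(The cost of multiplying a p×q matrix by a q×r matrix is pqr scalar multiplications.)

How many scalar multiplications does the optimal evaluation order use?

Adjacent pairs: A_1A_2 = 12·145·47 = 81780; A_2A_3 = 145·47·138 = 940470; A_3A_4 = 47·138·9 = 58374.
Length 3: A_1..A_3: k=1: 0+940470+12·145·138=1180590; k=2: 81780+0+12·47·138=159612 → min 159612 | A_2..A_4: k=2: 0+58374+145·47·9=119709; k=3: 940470+0+145·138·9=1120560 → min 119709.
Length 4: A_1..A_4: k=1: 0+119709+12·145·9=135369; k=2: 81780+58374+12·47·9=145230; k=3: 159612+0+12·138·9=174516 → min 135369.
Optimal order: (A_1 × (A_2 × (A_3 × A_4))) with cost 135369.

135369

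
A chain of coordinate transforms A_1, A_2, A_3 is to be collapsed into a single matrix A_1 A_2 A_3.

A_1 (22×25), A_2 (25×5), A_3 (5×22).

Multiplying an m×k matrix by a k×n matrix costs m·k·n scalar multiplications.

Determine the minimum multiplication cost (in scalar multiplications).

5170

Order (A_1 (A_2 A_3)): (A_2 A_3): 25×5 by 5×22 → 25×22, cost 25·5·22 = 2750; (A_1 (A_2 A_3)): 22×25 by 25×22 → 22×22, cost 22·25·22 = 12100; cumulative 14850. Total 14850.
Order ((A_1 A_2) A_3): (A_1 A_2): 22×25 by 25×5 → 22×5, cost 22·25·5 = 2750; ((A_1 A_2) A_3): 22×5 by 5×22 → 22×22, cost 22·5·22 = 2420; cumulative 5170. Total 5170.
Minimum: 5170.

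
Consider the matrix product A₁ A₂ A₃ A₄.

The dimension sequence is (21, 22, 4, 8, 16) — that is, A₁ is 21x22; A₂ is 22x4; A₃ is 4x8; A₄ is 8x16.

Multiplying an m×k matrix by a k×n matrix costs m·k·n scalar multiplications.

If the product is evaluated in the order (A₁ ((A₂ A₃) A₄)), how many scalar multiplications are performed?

10912

(A₂ A₃): 22×4 by 4×8 → 22×8, cost 22·4·8 = 704
((A₂ A₃) A₄): 22×8 by 8×16 → 22×16, cost 22·8·16 = 2816; cumulative 3520
(A₁ ((A₂ A₃) A₄)): 21×22 by 22×16 → 21×16, cost 21·22·16 = 7392; cumulative 10912
Total: 10912 scalar multiplications.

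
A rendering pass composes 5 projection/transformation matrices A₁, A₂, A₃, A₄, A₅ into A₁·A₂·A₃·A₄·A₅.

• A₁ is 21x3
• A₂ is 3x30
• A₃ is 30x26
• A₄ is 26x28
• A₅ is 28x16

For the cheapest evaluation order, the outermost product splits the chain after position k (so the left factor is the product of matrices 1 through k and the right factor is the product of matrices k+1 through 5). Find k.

Adjacent pairs: A₁A₂ = 21·3·30 = 1890; A₂A₃ = 3·30·26 = 2340; A₃A₄ = 30·26·28 = 21840; A₄A₅ = 26·28·16 = 11648.
Length 3: A₁..A₃: k=1: 0+2340+21·3·26=3978; k=2: 1890+0+21·30·26=18270 → min 3978 | A₂..A₄: k=2: 0+21840+3·30·28=24360; k=3: 2340+0+3·26·28=4524 → min 4524 | A₃..A₅: k=3: 0+11648+30·26·16=24128; k=4: 21840+0+30·28·16=35280 → min 24128.
Length 4: A₁..A₄: k=1: 0+4524+21·3·28=6288; k=2: 1890+21840+21·30·28=41370; k=3: 3978+0+21·26·28=19266 → min 6288 | A₂..A₅: k=2: 0+24128+3·30·16=25568; k=3: 2340+11648+3·26·16=15236; k=4: 4524+0+3·28·16=5868 → min 5868.
Top-level splits: k=1: (A₁..A₁)·(A₂..A₅) → 0+5868+21·3·16 = 6876; k=2: (A₁..A₂)·(A₃..A₅) → 1890+24128+21·30·16 = 36098; k=3: (A₁..A₃)·(A₄..A₅) → 3978+11648+21·26·16 = 24362; k=4: (A₁..A₄)·(A₅..A₅) → 6288+0+21·28·16 = 15696.
Best split is after A₁, i.e. k = 1.

1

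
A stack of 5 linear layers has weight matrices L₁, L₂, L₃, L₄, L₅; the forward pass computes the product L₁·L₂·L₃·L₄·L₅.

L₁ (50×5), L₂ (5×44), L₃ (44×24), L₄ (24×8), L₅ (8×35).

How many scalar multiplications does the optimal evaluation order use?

16390

Adjacent pairs: L₁L₂ = 50·5·44 = 11000; L₂L₃ = 5·44·24 = 5280; L₃L₄ = 44·24·8 = 8448; L₄L₅ = 24·8·35 = 6720.
Length 3: L₁..L₃: k=1: 0+5280+50·5·24=11280; k=2: 11000+0+50·44·24=63800 → min 11280 | L₂..L₄: k=2: 0+8448+5·44·8=10208; k=3: 5280+0+5·24·8=6240 → min 6240 | L₃..L₅: k=3: 0+6720+44·24·35=43680; k=4: 8448+0+44·8·35=20768 → min 20768.
Length 4: L₁..L₄: k=1: 0+6240+50·5·8=8240; k=2: 11000+8448+50·44·8=37048; k=3: 11280+0+50·24·8=20880 → min 8240 | L₂..L₅: k=2: 0+20768+5·44·35=28468; k=3: 5280+6720+5·24·35=16200; k=4: 6240+0+5·8·35=7640 → min 7640.
Length 5: L₁..L₅: k=1: 0+7640+50·5·35=16390; k=2: 11000+20768+50·44·35=108768; k=3: 11280+6720+50·24·35=60000; k=4: 8240+0+50·8·35=22240 → min 16390.
Optimal order: (L₁·(((L₂·L₃)·L₄)·L₅)) with cost 16390.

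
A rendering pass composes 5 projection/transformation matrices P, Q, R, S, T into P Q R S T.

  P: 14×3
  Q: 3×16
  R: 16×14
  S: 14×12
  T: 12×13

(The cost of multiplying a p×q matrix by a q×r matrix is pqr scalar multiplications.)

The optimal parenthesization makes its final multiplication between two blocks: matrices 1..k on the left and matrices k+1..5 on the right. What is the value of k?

1

Adjacent pairs: PQ = 14·3·16 = 672; QR = 3·16·14 = 672; RS = 16·14·12 = 2688; ST = 14·12·13 = 2184.
Length 3: P..R: k=1: 0+672+14·3·14=1260; k=2: 672+0+14·16·14=3808 → min 1260 | Q..S: k=2: 0+2688+3·16·12=3264; k=3: 672+0+3·14·12=1176 → min 1176 | R..T: k=3: 0+2184+16·14·13=5096; k=4: 2688+0+16·12·13=5184 → min 5096.
Length 4: P..S: k=1: 0+1176+14·3·12=1680; k=2: 672+2688+14·16·12=6048; k=3: 1260+0+14·14·12=3612 → min 1680 | Q..T: k=2: 0+5096+3·16·13=5720; k=3: 672+2184+3·14·13=3402; k=4: 1176+0+3·12·13=1644 → min 1644.
Top-level splits: k=1: (P..P)·(Q..T) → 0+1644+14·3·13 = 2190; k=2: (P..Q)·(R..T) → 672+5096+14·16·13 = 8680; k=3: (P..R)·(S..T) → 1260+2184+14·14·13 = 5992; k=4: (P..S)·(T..T) → 1680+0+14·12·13 = 3864.
Best split is after P, i.e. k = 1.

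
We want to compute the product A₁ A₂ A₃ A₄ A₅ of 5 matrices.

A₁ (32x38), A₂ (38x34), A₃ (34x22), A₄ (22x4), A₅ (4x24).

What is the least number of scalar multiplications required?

16096

Adjacent pairs: A₁A₂ = 32·38·34 = 41344; A₂A₃ = 38·34·22 = 28424; A₃A₄ = 34·22·4 = 2992; A₄A₅ = 22·4·24 = 2112.
Length 3: A₁..A₃: k=1: 0+28424+32·38·22=55176; k=2: 41344+0+32·34·22=65280 → min 55176 | A₂..A₄: k=2: 0+2992+38·34·4=8160; k=3: 28424+0+38·22·4=31768 → min 8160 | A₃..A₅: k=3: 0+2112+34·22·24=20064; k=4: 2992+0+34·4·24=6256 → min 6256.
Length 4: A₁..A₄: k=1: 0+8160+32·38·4=13024; k=2: 41344+2992+32·34·4=48688; k=3: 55176+0+32·22·4=57992 → min 13024 | A₂..A₅: k=2: 0+6256+38·34·24=37264; k=3: 28424+2112+38·22·24=50600; k=4: 8160+0+38·4·24=11808 → min 11808.
Length 5: A₁..A₅: k=1: 0+11808+32·38·24=40992; k=2: 41344+6256+32·34·24=73712; k=3: 55176+2112+32·22·24=74184; k=4: 13024+0+32·4·24=16096 → min 16096.
Optimal order: ((A₁ (A₂ (A₃ A₄))) A₅) with cost 16096.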